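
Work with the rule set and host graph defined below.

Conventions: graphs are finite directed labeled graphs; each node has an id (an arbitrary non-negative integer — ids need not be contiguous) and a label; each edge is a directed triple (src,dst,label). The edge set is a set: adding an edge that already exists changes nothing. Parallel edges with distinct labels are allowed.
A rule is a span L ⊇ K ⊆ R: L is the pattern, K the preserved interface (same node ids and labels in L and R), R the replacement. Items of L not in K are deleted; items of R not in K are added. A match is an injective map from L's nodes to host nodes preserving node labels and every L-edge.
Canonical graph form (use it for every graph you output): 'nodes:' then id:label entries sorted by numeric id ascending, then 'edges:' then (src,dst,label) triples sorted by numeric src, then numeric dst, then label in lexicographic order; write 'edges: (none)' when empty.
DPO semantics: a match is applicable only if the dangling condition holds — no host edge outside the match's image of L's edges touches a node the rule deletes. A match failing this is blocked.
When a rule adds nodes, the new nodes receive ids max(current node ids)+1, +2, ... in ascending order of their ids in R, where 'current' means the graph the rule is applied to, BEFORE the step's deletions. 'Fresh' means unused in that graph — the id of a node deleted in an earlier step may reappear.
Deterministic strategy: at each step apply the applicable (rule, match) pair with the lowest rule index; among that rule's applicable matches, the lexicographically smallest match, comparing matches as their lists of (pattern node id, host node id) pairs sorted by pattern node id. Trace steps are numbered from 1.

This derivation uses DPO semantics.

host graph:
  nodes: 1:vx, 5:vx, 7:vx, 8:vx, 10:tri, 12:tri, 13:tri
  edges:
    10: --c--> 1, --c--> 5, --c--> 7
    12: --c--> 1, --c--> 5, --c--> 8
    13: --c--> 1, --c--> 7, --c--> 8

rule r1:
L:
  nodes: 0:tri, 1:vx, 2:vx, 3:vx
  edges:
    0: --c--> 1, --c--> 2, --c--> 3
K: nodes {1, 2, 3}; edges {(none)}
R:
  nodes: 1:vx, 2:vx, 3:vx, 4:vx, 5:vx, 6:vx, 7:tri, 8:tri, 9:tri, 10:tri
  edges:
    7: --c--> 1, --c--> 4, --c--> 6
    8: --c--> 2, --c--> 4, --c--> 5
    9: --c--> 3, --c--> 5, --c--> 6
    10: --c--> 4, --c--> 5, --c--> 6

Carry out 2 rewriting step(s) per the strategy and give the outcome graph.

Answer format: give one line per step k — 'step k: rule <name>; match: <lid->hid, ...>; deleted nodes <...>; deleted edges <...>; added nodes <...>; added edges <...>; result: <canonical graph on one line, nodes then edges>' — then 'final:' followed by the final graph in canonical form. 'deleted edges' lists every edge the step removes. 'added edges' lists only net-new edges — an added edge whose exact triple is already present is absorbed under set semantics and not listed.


step 1: rule r1; match: 0->10, 1->1, 2->5, 3->7; deleted nodes 10; deleted edges (10,1,c); (10,5,c); (10,7,c); added nodes 14, 15, 16, 17, 18, 19, 20; added edges (17,1,c); (17,14,c); (17,16,c); (18,5,c); (18,14,c); (18,15,c); (19,7,c); (19,15,c); (19,16,c); (20,14,c); (20,15,c); (20,16,c); result: nodes: 1:vx, 5:vx, 7:vx, 8:vx, 12:tri, 13:tri, 14:vx, 15:vx, 16:vx, 17:tri, 18:tri, 19:tri, 20:tri edges: (12,1,c); (12,5,c); (12,8,c); (13,1,c); (13,7,c); (13,8,c); (17,1,c); (17,14,c); (17,16,c); (18,5,c); (18,14,c); (18,15,c); (19,7,c); (19,15,c); (19,16,c); (20,14,c); (20,15,c); (20,16,c)
step 2: rule r1; match: 0->12, 1->1, 2->5, 3->8; deleted nodes 12; deleted edges (12,1,c); (12,5,c); (12,8,c); added nodes 21, 22, 23, 24, 25, 26, 27; added edges (24,1,c); (24,21,c); (24,23,c); (25,5,c); (25,21,c); (25,22,c); (26,8,c); (26,22,c); (26,23,c); (27,21,c); (27,22,c); (27,23,c); result: nodes: 1:vx, 5:vx, 7:vx, 8:vx, 13:tri, 14:vx, 15:vx, 16:vx, 17:tri, 18:tri, 19:tri, 20:tri, 21:vx, 22:vx, 23:vx, 24:tri, 25:tri, 26:tri, 27:tri edges: (13,1,c); (13,7,c); (13,8,c); (17,1,c); (17,14,c); (17,16,c); (18,5,c); (18,14,c); (18,15,c); (19,7,c); (19,15,c); (19,16,c); (20,14,c); (20,15,c); (20,16,c); (24,1,c); (24,21,c); (24,23,c); (25,5,c); (25,21,c); (25,22,c); (26,8,c); (26,22,c); (26,23,c); (27,21,c); (27,22,c); (27,23,c)
final:
nodes: 1:vx, 5:vx, 7:vx, 8:vx, 13:tri, 14:vx, 15:vx, 16:vx, 17:tri, 18:tri, 19:tri, 20:tri, 21:vx, 22:vx, 23:vx, 24:tri, 25:tri, 26:tri, 27:tri
edges: (13,1,c); (13,7,c); (13,8,c); (17,1,c); (17,14,c); (17,16,c); (18,5,c); (18,14,c); (18,15,c); (19,7,c); (19,15,c); (19,16,c); (20,14,c); (20,15,c); (20,16,c); (24,1,c); (24,21,c); (24,23,c); (25,5,c); (25,21,c); (25,22,c); (26,8,c); (26,22,c); (26,23,c); (27,21,c); (27,22,c); (27,23,c)


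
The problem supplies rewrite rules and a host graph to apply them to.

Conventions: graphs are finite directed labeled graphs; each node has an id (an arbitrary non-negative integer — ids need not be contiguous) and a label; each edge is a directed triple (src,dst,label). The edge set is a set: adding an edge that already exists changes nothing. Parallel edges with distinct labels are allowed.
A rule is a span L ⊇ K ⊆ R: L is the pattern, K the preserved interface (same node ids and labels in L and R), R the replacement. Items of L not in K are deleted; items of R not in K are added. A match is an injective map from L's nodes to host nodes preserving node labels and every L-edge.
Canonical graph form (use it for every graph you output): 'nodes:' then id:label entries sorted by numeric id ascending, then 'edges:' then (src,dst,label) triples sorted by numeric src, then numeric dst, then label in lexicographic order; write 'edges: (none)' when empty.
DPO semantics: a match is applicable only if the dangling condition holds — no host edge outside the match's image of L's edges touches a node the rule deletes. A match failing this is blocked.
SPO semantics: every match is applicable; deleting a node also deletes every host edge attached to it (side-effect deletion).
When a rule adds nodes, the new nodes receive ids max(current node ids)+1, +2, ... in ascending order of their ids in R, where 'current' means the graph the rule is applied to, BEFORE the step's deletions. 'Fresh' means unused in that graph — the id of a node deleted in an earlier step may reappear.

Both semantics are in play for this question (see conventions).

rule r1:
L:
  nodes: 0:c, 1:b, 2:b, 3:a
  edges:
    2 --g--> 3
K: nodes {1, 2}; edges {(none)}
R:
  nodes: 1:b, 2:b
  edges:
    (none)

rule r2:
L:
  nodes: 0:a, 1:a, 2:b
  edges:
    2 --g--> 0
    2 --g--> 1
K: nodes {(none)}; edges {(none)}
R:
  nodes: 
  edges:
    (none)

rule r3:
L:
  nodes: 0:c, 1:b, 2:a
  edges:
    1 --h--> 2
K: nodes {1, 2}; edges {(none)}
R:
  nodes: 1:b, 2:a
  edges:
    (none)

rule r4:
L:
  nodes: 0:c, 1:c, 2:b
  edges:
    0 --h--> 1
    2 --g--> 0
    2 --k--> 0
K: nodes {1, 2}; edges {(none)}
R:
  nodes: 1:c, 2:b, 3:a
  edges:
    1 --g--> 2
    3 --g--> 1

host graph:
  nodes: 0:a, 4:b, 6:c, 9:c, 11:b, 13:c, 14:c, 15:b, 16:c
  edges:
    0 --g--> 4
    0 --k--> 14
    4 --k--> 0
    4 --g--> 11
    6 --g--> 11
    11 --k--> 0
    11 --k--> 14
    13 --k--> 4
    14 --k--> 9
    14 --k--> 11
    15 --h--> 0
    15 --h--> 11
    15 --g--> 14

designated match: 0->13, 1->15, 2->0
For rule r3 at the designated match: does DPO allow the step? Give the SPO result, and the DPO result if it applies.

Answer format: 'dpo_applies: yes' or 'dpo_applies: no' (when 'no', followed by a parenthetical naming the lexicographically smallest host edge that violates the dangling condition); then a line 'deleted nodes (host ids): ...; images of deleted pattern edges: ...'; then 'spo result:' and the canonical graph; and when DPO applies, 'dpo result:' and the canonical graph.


dpo_applies: no
(the rule deletes node 13, which keeps host edge (13,4,k) outside the match image — the dangling condition fails, DPO blocks; SPO proceeds and side-deletes such edges)
deleted nodes (host ids): 13; images of deleted pattern edges: (15,0,h)
spo result:
nodes: 0:a, 4:b, 6:c, 9:c, 11:b, 14:c, 15:b, 16:c
edges: (0,4,g); (0,14,k); (4,0,k); (4,11,g); (6,11,g); (11,0,k); (11,14,k); (14,9,k); (14,11,k); (15,11,h); (15,14,g)


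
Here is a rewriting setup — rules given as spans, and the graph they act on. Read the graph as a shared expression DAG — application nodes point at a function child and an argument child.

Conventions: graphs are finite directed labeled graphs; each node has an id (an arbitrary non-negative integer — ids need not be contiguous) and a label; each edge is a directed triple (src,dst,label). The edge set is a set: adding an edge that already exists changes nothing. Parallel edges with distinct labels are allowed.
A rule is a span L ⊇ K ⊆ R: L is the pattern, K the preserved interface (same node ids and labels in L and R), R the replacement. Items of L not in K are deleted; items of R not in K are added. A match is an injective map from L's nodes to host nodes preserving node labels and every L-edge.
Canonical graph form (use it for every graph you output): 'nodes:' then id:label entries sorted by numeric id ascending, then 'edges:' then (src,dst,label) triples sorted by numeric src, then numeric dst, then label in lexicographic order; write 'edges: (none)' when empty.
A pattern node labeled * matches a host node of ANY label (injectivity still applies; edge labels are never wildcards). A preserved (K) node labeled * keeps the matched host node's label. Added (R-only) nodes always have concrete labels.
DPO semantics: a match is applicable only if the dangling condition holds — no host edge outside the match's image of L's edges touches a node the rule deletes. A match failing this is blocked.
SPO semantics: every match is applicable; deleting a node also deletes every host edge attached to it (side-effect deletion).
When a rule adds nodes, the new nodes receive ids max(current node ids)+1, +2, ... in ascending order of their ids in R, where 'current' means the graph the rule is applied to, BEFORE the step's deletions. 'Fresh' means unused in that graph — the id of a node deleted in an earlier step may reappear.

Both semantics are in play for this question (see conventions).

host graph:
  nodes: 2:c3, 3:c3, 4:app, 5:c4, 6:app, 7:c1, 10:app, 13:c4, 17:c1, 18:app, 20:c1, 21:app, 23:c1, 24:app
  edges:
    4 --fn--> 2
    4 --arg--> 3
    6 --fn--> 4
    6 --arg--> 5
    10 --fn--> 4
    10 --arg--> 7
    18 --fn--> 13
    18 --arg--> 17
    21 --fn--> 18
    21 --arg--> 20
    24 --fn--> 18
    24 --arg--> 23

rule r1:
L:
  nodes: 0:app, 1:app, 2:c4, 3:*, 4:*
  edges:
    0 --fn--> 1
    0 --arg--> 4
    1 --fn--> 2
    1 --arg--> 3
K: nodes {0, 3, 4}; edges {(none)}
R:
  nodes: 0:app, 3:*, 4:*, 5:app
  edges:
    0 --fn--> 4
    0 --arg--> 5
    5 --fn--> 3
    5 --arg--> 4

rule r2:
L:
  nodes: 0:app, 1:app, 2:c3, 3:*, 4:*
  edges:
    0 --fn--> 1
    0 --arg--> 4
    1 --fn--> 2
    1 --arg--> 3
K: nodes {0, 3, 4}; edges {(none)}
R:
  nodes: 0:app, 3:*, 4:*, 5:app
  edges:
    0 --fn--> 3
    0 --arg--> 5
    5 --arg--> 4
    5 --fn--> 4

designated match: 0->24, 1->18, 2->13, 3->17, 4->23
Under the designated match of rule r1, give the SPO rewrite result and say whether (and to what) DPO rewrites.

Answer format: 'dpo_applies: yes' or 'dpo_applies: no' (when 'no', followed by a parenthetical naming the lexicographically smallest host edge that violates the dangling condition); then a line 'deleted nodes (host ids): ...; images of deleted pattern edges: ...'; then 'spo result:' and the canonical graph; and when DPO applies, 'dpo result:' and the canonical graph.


dpo_applies: no
(the rule deletes node 18, which keeps host edge (21,18,fn) outside the match image — the dangling condition fails, DPO blocks; SPO proceeds and side-deletes such edges)
deleted nodes (host ids): 13, 18; images of deleted pattern edges: (18,13,fn); (18,17,arg); (24,18,fn); (24,23,arg)
spo result:
nodes: 2:c3, 3:c3, 4:app, 5:c4, 6:app, 7:c1, 10:app, 17:c1, 20:c1, 21:app, 23:c1, 24:app, 25:app
edges: (4,2,fn); (4,3,arg); (6,4,fn); (6,5,arg); (10,4,fn); (10,7,arg); (21,20,arg); (24,23,fn); (24,25,arg); (25,17,fn); (25,23,arg)


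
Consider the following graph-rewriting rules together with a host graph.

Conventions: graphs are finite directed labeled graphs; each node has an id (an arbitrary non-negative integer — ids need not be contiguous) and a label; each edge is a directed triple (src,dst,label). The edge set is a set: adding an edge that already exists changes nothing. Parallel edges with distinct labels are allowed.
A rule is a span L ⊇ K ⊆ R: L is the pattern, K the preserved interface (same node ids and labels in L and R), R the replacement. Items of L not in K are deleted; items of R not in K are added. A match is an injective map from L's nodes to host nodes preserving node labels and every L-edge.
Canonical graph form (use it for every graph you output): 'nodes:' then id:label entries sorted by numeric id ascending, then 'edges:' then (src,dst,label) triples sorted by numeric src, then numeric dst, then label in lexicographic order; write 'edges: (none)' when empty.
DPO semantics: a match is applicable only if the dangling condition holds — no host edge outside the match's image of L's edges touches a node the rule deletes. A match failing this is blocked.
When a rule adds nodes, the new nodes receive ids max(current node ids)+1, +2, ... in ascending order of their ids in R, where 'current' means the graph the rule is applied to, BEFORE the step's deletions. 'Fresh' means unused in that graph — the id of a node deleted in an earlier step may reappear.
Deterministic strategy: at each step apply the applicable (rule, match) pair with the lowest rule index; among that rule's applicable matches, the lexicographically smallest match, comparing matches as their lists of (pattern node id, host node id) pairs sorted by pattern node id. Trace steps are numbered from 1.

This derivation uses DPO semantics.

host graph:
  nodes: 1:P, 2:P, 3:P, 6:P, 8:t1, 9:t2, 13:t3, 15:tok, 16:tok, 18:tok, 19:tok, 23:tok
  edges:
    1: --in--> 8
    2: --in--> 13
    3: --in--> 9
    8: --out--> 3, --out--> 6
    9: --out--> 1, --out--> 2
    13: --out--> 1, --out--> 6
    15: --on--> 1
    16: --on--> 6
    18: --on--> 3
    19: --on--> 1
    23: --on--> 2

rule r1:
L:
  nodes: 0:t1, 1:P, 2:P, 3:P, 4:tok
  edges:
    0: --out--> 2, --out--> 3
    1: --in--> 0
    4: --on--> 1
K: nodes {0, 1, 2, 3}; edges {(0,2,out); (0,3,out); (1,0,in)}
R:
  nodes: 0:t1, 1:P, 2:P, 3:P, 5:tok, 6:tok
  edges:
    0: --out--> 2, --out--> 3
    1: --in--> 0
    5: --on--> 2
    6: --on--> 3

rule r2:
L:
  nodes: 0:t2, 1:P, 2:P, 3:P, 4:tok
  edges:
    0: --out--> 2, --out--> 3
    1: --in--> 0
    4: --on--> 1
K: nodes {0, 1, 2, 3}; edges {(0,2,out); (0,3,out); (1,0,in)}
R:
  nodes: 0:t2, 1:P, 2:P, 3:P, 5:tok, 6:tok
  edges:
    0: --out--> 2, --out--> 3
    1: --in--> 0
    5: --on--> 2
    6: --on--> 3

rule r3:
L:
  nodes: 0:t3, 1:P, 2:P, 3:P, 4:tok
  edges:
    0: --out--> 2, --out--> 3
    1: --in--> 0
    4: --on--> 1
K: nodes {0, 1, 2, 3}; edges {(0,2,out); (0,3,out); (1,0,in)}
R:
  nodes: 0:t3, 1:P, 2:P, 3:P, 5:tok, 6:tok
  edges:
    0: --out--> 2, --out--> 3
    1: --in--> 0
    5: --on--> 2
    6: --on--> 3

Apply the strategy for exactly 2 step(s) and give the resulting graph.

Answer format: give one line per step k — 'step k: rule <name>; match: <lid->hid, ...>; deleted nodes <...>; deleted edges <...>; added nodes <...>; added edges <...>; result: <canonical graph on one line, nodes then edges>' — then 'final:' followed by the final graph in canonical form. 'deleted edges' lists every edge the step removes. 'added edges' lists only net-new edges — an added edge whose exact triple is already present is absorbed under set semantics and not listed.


step 1: rule r1; match: 0->8, 1->1, 2->3, 3->6, 4->15; deleted nodes 15; deleted edges (15,1,on); added nodes 24, 25; added edges (24,3,on); (25,6,on); result: nodes: 1:P, 2:P, 3:P, 6:P, 8:t1, 9:t2, 13:t3, 16:tok, 18:tok, 19:tok, 23:tok, 24:tok, 25:tok edges: (1,8,in); (2,13,in); (3,9,in); (8,3,out); (8,6,out); (9,1,out); (9,2,out); (13,1,out); (13,6,out); (16,6,on); (18,3,on); (19,1,on); (23,2,on); (24,3,on); (25,6,on)
step 2: rule r1; match: 0->8, 1->1, 2->3, 3->6, 4->19; deleted nodes 19; deleted edges (19,1,on); added nodes 26, 27; added edges (26,3,on); (27,6,on); result: nodes: 1:P, 2:P, 3:P, 6:P, 8:t1, 9:t2, 13:t3, 16:tok, 18:tok, 23:tok, 24:tok, 25:tok, 26:tok, 27:tok edges: (1,8,in); (2,13,in); (3,9,in); (8,3,out); (8,6,out); (9,1,out); (9,2,out); (13,1,out); (13,6,out); (16,6,on); (18,3,on); (23,2,on); (24,3,on); (25,6,on); (26,3,on); (27,6,on)
final:
nodes: 1:P, 2:P, 3:P, 6:P, 8:t1, 9:t2, 13:t3, 16:tok, 18:tok, 23:tok, 24:tok, 25:tok, 26:tok, 27:tok
edges: (1,8,in); (2,13,in); (3,9,in); (8,3,out); (8,6,out); (9,1,out); (9,2,out); (13,1,out); (13,6,out); (16,6,on); (18,3,on); (23,2,on); (24,3,on); (25,6,on); (26,3,on); (27,6,on)


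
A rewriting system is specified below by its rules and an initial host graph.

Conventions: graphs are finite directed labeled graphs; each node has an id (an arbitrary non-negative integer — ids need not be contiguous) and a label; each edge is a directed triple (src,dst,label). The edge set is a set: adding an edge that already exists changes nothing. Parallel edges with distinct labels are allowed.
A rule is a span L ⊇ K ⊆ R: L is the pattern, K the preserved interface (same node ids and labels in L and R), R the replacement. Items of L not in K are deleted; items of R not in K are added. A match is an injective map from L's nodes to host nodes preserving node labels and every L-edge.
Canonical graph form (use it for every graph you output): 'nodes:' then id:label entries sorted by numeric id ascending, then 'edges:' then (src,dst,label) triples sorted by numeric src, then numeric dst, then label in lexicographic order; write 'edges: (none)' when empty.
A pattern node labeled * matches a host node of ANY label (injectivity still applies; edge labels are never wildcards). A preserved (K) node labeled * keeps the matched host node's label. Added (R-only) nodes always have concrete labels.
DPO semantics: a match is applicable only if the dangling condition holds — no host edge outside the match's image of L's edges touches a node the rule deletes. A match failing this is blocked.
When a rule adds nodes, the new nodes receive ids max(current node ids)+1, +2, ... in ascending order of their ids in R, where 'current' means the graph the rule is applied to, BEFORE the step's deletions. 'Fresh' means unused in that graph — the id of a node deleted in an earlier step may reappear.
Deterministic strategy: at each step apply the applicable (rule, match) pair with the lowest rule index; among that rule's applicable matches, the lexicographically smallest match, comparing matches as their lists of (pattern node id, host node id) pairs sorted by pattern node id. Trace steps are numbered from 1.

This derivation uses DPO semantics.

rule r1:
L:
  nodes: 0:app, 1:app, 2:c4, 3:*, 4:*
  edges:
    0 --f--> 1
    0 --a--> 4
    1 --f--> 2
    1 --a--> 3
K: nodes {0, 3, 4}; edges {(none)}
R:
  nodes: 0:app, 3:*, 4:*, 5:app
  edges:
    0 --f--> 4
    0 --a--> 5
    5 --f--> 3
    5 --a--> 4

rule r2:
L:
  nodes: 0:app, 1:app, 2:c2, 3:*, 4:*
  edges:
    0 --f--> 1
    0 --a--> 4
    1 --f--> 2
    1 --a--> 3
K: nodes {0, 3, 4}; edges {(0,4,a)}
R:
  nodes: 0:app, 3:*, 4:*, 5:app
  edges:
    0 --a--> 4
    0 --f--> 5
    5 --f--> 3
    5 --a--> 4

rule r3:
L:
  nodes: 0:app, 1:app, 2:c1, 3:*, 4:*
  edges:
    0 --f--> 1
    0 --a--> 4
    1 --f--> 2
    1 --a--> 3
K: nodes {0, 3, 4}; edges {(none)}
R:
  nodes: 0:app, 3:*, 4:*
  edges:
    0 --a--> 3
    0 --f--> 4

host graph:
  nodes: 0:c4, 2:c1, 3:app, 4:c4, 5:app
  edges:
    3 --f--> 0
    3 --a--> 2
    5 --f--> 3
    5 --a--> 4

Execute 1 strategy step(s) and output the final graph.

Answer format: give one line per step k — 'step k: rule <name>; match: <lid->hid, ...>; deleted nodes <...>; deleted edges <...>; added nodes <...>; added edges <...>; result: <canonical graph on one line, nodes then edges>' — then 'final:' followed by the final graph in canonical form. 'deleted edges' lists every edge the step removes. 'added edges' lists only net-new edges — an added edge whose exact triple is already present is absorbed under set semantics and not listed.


step 1: rule r1; match: 0->5, 1->3, 2->0, 3->2, 4->4; deleted nodes 0, 3; deleted edges (3,0,f); (3,2,a); (5,3,f); (5,4,a); added nodes 6; added edges (5,4,f); (5,6,a); (6,2,f); (6,4,a); result: nodes: 2:c1, 4:c4, 5:app, 6:app edges: (5,4,f); (5,6,a); (6,2,f); (6,4,a)
final:
nodes: 2:c1, 4:c4, 5:app, 6:app
edges: (5,4,f); (5,6,a); (6,2,f); (6,4,a)


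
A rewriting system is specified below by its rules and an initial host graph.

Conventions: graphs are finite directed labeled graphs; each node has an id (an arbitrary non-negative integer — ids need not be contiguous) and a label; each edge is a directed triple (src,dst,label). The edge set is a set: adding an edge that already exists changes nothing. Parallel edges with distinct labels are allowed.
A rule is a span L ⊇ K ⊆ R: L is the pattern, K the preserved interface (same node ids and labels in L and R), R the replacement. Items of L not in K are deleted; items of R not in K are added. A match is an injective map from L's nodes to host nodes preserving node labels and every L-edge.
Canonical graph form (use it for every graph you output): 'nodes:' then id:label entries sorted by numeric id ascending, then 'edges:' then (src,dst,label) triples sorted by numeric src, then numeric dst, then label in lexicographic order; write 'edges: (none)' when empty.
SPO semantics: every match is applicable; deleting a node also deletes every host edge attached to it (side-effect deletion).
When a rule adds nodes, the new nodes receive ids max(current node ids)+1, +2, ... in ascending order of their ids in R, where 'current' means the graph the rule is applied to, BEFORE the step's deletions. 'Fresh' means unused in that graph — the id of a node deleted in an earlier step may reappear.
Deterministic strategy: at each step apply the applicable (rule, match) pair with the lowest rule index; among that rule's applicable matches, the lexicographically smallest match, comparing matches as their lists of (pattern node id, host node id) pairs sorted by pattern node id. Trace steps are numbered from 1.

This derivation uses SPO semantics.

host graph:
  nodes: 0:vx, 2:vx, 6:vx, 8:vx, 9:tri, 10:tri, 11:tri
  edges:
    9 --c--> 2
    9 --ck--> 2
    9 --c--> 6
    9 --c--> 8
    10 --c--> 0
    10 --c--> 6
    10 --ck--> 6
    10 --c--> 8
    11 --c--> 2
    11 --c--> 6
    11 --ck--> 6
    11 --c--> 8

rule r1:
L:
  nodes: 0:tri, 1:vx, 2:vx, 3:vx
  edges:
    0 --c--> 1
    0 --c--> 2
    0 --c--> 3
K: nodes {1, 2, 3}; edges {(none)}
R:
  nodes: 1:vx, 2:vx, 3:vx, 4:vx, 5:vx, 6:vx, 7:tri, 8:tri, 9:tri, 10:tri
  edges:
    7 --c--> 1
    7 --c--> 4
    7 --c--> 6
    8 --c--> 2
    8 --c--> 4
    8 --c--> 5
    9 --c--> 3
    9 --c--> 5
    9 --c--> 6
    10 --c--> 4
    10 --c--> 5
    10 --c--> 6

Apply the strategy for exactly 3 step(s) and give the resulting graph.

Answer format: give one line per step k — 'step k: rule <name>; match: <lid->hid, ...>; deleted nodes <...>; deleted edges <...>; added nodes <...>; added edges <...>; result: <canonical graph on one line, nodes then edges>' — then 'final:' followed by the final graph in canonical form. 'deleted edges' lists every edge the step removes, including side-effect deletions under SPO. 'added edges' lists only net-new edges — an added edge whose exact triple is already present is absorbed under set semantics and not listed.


step 1: rule r1; match: 0->9, 1->2, 2->6, 3->8; deleted nodes 9; deleted edges (9,2,c); (9,2,ck); (9,6,c); (9,8,c); added nodes 12, 13, 14, 15, 16, 17, 18; added edges (15,2,c); (15,12,c); (15,14,c); (16,6,c); (16,12,c); (16,13,c); (17,8,c); (17,13,c); (17,14,c); (18,12,c); (18,13,c); (18,14,c); result: nodes: 0:vx, 2:vx, 6:vx, 8:vx, 10:tri, 11:tri, 12:vx, 13:vx, 14:vx, 15:tri, 16:tri, 17:tri, 18:tri edges: (10,0,c); (10,6,c); (10,6,ck); (10,8,c); (11,2,c); (11,6,c); (11,6,ck); (11,8,c); (15,2,c); (15,12,c); (15,14,c); (16,6,c); (16,12,c); (16,13,c); (17,8,c); (17,13,c); (17,14,c); (18,12,c); (18,13,c); (18,14,c)
step 2: rule r1; match: 0->10, 1->0, 2->6, 3->8; deleted nodes 10; deleted edges (10,0,c); (10,6,c); (10,6,ck); (10,8,c); added nodes 19, 20, 21, 22, 23, 24, 25; added edges (22,0,c); (22,19,c); (22,21,c); (23,6,c); (23,19,c); (23,20,c); (24,8,c); (24,20,c); (24,21,c); (25,19,c); (25,20,c); (25,21,c); result: nodes: 0:vx, 2:vx, 6:vx, 8:vx, 11:tri, 12:vx, 13:vx, 14:vx, 15:tri, 16:tri, 17:tri, 18:tri, 19:vx, 20:vx, 21:vx, 22:tri, 23:tri, 24:tri, 25:tri edges: (11,2,c); (11,6,c); (11,6,ck); (11,8,c); (15,2,c); (15,12,c); (15,14,c); (16,6,c); (16,12,c); (16,13,c); (17,8,c); (17,13,c); (17,14,c); (18,12,c); (18,13,c); (18,14,c); (22,0,c); (22,19,c); (22,21,c); (23,6,c); (23,19,c); (23,20,c); (24,8,c); (24,20,c); (24,21,c); (25,19,c); (25,20,c); (25,21,c)
step 3: rule r1; match: 0->11, 1->2, 2->6, 3->8; deleted nodes 11; deleted edges (11,2,c); (11,6,c); (11,6,ck); (11,8,c); added nodes 26, 27, 28, 29, 30, 31, 32; added edges (29,2,c); (29,26,c); (29,28,c); (30,6,c); (30,26,c); (30,27,c); (31,8,c); (31,27,c); (31,28,c); (32,26,c); (32,27,c); (32,28,c); result: nodes: 0:vx, 2:vx, 6:vx, 8:vx, 12:vx, 13:vx, 14:vx, 15:tri, 16:tri, 17:tri, 18:tri, 19:vx, 20:vx, 21:vx, 22:tri, 23:tri, 24:tri, 25:tri, 26:vx, 27:vx, 28:vx, 29:tri, 30:tri, 31:tri, 32:tri edges: (15,2,c); (15,12,c); (15,14,c); (16,6,c); (16,12,c); (16,13,c); (17,8,c); (17,13,c); (17,14,c); (18,12,c); (18,13,c); (18,14,c); (22,0,c); (22,19,c); (22,21,c); (23,6,c); (23,19,c); (23,20,c); (24,8,c); (24,20,c); (24,21,c); (25,19,c); (25,20,c); (25,21,c); (29,2,c); (29,26,c); (29,28,c); (30,6,c); (30,26,c); (30,27,c); (31,8,c); (31,27,c); (31,28,c); (32,26,c); (32,27,c); (32,28,c)
final:
nodes: 0:vx, 2:vx, 6:vx, 8:vx, 12:vx, 13:vx, 14:vx, 15:tri, 16:tri, 17:tri, 18:tri, 19:vx, 20:vx, 21:vx, 22:tri, 23:tri, 24:tri, 25:tri, 26:vx, 27:vx, 28:vx, 29:tri, 30:tri, 31:tri, 32:tri
edges: (15,2,c); (15,12,c); (15,14,c); (16,6,c); (16,12,c); (16,13,c); (17,8,c); (17,13,c); (17,14,c); (18,12,c); (18,13,c); (18,14,c); (22,0,c); (22,19,c); (22,21,c); (23,6,c); (23,19,c); (23,20,c); (24,8,c); (24,20,c); (24,21,c); (25,19,c); (25,20,c); (25,21,c); (29,2,c); (29,26,c); (29,28,c); (30,6,c); (30,26,c); (30,27,c); (31,8,c); (31,27,c); (31,28,c); (32,26,c); (32,27,c); (32,28,c)


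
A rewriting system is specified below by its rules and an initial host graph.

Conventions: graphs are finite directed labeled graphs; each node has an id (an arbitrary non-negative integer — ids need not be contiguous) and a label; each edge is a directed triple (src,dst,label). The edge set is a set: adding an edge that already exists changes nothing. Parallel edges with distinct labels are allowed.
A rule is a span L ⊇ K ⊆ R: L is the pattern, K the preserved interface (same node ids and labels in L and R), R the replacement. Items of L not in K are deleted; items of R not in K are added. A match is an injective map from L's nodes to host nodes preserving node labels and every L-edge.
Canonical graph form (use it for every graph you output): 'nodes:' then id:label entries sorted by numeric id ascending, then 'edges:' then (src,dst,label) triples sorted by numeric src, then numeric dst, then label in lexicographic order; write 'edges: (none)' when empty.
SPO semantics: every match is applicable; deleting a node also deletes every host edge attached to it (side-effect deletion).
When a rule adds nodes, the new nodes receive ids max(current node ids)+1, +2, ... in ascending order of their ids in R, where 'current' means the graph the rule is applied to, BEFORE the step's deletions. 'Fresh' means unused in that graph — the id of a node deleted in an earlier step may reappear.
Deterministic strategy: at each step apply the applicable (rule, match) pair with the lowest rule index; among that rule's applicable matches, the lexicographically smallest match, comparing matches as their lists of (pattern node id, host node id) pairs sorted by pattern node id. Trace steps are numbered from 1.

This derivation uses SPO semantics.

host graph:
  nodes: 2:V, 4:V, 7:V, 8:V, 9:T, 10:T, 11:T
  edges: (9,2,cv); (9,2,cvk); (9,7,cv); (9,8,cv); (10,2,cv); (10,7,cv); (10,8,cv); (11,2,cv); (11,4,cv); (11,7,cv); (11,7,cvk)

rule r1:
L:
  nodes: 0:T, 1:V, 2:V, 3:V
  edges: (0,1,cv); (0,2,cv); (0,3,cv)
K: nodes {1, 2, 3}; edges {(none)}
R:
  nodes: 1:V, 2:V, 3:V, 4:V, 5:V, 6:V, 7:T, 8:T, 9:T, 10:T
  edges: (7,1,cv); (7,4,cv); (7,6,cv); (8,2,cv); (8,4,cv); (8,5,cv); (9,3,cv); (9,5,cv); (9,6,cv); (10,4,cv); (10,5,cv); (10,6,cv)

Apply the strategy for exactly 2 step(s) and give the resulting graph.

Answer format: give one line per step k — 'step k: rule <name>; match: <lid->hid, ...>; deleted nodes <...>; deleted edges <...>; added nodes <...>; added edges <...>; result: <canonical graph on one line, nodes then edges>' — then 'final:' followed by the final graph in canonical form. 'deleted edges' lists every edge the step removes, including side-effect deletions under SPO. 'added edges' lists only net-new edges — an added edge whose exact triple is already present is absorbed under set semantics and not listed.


step 1: rule r1; match: 0->9, 1->2, 2->7, 3->8; deleted nodes 9; deleted edges (9,2,cv); (9,2,cvk); (9,7,cv); (9,8,cv); added nodes 12, 13, 14, 15, 16, 17, 18; added edges (15,2,cv); (15,12,cv); (15,14,cv); (16,7,cv); (16,12,cv); (16,13,cv); (17,8,cv); (17,13,cv); (17,14,cv); (18,12,cv); (18,13,cv); (18,14,cv); result: nodes: 2:V, 4:V, 7:V, 8:V, 10:T, 11:T, 12:V, 13:V, 14:V, 15:T, 16:T, 17:T, 18:T edges: (10,2,cv); (10,7,cv); (10,8,cv); (11,2,cv); (11,4,cv); (11,7,cv); (11,7,cvk); (15,2,cv); (15,12,cv); (15,14,cv); (16,7,cv); (16,12,cv); (16,13,cv); (17,8,cv); (17,13,cv); (17,14,cv); (18,12,cv); (18,13,cv); (18,14,cv)
step 2: rule r1; match: 0->10, 1->2, 2->7, 3->8; deleted nodes 10; deleted edges (10,2,cv); (10,7,cv); (10,8,cv); added nodes 19, 20, 21, 22, 23, 24, 25; added edges (22,2,cv); (22,19,cv); (22,21,cv); (23,7,cv); (23,19,cv); (23,20,cv); (24,8,cv); (24,20,cv); (24,21,cv); (25,19,cv); (25,20,cv); (25,21,cv); result: nodes: 2:V, 4:V, 7:V, 8:V, 11:T, 12:V, 13:V, 14:V, 15:T, 16:T, 17:T, 18:T, 19:V, 20:V, 21:V, 22:T, 23:T, 24:T, 25:T edges: (11,2,cv); (11,4,cv); (11,7,cv); (11,7,cvk); (15,2,cv); (15,12,cv); (15,14,cv); (16,7,cv); (16,12,cv); (16,13,cv); (17,8,cv); (17,13,cv); (17,14,cv); (18,12,cv); (18,13,cv); (18,14,cv); (22,2,cv); (22,19,cv); (22,21,cv); (23,7,cv); (23,19,cv); (23,20,cv); (24,8,cv); (24,20,cv); (24,21,cv); (25,19,cv); (25,20,cv); (25,21,cv)
final:
nodes: 2:V, 4:V, 7:V, 8:V, 11:T, 12:V, 13:V, 14:V, 15:T, 16:T, 17:T, 18:T, 19:V, 20:V, 21:V, 22:T, 23:T, 24:T, 25:T
edges: (11,2,cv); (11,4,cv); (11,7,cv); (11,7,cvk); (15,2,cv); (15,12,cv); (15,14,cv); (16,7,cv); (16,12,cv); (16,13,cv); (17,8,cv); (17,13,cv); (17,14,cv); (18,12,cv); (18,13,cv); (18,14,cv); (22,2,cv); (22,19,cv); (22,21,cv); (23,7,cv); (23,19,cv); (23,20,cv); (24,8,cv); (24,20,cv); (24,21,cv); (25,19,cv); (25,20,cv); (25,21,cv)


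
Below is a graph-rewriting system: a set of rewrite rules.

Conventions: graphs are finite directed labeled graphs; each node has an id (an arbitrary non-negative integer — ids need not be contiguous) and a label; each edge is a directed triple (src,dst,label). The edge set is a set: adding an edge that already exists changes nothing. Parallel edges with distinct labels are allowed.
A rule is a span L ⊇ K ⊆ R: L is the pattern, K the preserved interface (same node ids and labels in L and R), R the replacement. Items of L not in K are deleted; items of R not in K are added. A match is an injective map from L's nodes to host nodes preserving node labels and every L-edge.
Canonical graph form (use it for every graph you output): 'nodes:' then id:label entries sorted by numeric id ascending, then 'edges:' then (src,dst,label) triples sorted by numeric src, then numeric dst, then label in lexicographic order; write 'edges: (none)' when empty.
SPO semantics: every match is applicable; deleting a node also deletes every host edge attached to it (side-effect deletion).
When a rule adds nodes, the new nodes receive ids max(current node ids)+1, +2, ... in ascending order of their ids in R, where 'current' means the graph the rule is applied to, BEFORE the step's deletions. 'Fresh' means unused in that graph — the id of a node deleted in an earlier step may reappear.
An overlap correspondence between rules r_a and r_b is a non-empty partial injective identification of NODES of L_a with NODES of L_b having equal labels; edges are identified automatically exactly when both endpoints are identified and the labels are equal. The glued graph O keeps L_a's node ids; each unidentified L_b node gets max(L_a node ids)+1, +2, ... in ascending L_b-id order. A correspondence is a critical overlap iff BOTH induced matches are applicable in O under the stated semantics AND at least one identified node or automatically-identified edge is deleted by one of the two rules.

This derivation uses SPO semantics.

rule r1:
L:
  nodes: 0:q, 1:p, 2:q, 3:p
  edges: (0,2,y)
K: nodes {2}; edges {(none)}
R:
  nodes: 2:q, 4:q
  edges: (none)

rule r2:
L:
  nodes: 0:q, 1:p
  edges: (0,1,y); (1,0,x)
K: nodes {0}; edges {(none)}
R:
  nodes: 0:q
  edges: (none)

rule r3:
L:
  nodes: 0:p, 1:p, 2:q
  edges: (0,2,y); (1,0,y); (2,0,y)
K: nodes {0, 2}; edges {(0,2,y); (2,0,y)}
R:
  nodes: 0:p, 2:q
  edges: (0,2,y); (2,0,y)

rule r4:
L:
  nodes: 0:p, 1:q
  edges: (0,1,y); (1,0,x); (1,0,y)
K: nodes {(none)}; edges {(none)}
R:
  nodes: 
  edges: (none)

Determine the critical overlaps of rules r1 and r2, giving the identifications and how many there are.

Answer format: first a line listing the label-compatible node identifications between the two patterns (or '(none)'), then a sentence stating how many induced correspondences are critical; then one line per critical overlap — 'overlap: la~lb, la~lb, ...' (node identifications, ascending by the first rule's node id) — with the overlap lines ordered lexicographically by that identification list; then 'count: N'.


label-compatible node identifications between L(r1) and L(r2): 0~0, 1~1, 2~0, 3~1
7 of the induced correspondences are critical overlaps of r1 and r2.
overlap: 0~0
overlap: 0~0, 1~1
overlap: 0~0, 3~1
overlap: 1~1
overlap: 1~1, 2~0
overlap: 2~0, 3~1
overlap: 3~1
count: 7


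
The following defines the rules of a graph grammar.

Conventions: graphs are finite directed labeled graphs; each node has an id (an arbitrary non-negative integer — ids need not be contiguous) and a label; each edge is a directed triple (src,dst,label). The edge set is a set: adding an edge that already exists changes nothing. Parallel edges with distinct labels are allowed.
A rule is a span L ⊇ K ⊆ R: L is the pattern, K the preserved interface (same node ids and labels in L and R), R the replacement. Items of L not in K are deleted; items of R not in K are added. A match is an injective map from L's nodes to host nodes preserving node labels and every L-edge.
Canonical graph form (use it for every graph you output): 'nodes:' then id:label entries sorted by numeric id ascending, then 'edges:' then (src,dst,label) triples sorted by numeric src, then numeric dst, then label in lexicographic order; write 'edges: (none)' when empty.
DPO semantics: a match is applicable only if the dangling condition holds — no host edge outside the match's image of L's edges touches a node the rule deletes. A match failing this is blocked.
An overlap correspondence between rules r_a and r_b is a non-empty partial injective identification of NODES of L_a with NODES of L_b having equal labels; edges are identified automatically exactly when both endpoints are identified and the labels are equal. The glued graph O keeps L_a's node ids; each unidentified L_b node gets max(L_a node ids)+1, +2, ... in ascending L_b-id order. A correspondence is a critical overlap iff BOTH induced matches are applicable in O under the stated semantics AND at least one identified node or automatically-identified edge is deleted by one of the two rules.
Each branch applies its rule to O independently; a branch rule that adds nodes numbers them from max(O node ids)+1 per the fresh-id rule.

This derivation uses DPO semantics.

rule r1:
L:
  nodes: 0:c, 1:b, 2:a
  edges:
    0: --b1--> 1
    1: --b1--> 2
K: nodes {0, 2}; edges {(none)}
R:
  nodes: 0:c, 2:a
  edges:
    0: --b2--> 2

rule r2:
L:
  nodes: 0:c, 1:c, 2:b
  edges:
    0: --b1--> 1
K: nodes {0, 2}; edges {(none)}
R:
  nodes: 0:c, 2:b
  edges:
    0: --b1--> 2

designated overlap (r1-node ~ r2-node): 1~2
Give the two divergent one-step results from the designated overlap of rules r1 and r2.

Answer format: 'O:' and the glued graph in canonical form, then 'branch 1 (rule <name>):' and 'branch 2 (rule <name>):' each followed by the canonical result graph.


O:
nodes: 0:c, 1:b, 2:a, 3:c, 4:c
edges: (0,1,b1); (1,2,b1); (3,4,b1)
branch 1 (rule r1):
nodes: 0:c, 2:a, 3:c, 4:c
edges: (0,2,b2); (3,4,b1)
branch 2 (rule r2):
nodes: 0:c, 1:b, 2:a, 3:c
edges: (0,1,b1); (1,2,b1); (3,1,b1)


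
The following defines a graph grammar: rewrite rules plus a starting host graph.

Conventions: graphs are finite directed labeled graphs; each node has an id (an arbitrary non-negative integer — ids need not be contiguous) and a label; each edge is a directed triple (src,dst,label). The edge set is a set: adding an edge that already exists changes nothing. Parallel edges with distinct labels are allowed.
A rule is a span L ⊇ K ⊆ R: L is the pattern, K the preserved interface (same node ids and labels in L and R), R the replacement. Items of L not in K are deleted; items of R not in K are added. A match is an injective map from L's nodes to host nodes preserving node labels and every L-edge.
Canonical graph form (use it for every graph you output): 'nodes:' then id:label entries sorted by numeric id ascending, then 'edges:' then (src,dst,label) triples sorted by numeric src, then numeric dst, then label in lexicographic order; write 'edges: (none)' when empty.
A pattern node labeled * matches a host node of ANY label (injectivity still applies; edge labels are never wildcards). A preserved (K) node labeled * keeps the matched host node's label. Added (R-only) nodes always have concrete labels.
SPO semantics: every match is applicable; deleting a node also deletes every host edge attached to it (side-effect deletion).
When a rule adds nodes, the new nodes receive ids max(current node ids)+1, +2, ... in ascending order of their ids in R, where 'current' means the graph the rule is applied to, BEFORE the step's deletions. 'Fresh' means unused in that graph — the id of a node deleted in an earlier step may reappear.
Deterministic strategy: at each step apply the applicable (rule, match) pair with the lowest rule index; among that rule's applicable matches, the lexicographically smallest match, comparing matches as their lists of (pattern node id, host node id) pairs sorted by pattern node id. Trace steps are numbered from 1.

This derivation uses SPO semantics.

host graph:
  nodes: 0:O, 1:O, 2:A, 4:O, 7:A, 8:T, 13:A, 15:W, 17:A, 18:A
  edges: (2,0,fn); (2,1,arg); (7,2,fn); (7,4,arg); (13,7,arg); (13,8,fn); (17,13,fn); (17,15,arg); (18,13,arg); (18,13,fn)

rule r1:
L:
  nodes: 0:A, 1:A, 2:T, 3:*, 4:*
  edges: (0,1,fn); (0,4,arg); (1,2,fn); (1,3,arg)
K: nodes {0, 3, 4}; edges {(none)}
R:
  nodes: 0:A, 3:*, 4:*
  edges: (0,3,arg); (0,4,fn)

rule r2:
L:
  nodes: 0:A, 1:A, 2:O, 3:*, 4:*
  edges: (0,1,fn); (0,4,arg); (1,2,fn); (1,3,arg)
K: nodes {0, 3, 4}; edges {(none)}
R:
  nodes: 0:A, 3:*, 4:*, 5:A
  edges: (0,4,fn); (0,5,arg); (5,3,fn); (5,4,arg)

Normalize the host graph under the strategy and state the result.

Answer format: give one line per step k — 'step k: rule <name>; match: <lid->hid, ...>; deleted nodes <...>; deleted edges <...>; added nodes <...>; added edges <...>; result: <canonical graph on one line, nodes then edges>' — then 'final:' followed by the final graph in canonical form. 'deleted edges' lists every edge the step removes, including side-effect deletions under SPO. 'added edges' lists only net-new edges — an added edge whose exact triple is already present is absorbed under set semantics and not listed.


step 1: rule r1; match: 0->17, 1->13, 2->8, 3->7, 4->15; deleted nodes 8, 13; deleted edges (13,7,arg); (13,8,fn); (17,13,fn); (17,15,arg); (18,13,arg); (18,13,fn); added nodes (none); added edges (17,7,arg); (17,15,fn); result: nodes: 0:O, 1:O, 2:A, 4:O, 7:A, 15:W, 17:A, 18:A edges: (2,0,fn); (2,1,arg); (7,2,fn); (7,4,arg); (17,7,arg); (17,15,fn)
step 2: rule r2; match: 0->7, 1->2, 2->0, 3->1, 4->4; deleted nodes 0, 2; deleted edges (2,0,fn); (2,1,arg); (7,2,fn); (7,4,arg); added nodes 19; added edges (7,4,fn); (7,19,arg); (19,1,fn); (19,4,arg); result: nodes: 1:O, 4:O, 7:A, 15:W, 17:A, 18:A, 19:A edges: (7,4,fn); (7,19,arg); (17,7,arg); (17,15,fn); (19,1,fn); (19,4,arg)
final:
nodes: 1:O, 4:O, 7:A, 15:W, 17:A, 18:A, 19:A
edges: (7,4,fn); (7,19,arg); (17,7,arg); (17,15,fn); (19,1,fn); (19,4,arg)
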